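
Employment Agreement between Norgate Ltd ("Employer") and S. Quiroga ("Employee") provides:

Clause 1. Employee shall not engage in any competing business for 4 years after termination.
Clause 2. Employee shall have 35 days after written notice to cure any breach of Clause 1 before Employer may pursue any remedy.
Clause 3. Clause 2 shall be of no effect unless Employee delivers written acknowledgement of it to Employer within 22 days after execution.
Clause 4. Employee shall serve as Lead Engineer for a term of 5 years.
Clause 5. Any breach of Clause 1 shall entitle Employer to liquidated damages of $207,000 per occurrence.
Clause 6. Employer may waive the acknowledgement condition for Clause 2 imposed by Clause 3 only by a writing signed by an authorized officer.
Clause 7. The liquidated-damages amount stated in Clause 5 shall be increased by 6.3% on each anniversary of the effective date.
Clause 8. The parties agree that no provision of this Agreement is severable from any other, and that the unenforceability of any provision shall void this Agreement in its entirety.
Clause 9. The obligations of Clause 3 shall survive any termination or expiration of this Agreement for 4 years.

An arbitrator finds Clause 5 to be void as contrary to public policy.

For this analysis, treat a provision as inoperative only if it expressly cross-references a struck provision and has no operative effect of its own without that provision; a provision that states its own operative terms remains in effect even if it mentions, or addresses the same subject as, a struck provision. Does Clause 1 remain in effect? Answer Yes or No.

No

Clause 5 is struck. Clause 7 operates only by reference to Clause 5, so it falls with Clause 5. Clause 8 provides that the Agreement is not severable, so the invalidity of any one provision voids the entire Agreement. No provision of the Agreement survives. Clause 1 is among the inoperative provisions, so the answer is no.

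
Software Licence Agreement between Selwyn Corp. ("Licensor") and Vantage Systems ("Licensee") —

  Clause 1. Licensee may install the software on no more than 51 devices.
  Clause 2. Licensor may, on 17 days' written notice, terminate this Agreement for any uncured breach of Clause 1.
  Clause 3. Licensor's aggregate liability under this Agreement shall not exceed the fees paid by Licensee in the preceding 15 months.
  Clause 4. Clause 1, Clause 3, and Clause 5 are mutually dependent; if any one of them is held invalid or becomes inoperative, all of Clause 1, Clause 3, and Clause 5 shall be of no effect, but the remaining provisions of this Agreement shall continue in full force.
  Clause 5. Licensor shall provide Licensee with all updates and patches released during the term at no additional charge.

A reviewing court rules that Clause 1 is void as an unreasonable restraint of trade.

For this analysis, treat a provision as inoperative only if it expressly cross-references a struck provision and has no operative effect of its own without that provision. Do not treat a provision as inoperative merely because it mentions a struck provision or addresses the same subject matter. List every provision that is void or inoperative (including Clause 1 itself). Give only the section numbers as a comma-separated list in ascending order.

1, 2, 3, 5

Clause 1 is struck. The only function of Clause 2 is the termination right for breach of Clause 1, so it cannot stand once Clause 1 is removed. Clause 4 declares Clause 1, Clause 3, and Clause 5 mutually dependent; since one of them has fallen, all of them are of no effect. That brings down Clause 3 and Clause 5 as well. The remainder continues in force under Clause 4. Only Clause 4 remains in effect.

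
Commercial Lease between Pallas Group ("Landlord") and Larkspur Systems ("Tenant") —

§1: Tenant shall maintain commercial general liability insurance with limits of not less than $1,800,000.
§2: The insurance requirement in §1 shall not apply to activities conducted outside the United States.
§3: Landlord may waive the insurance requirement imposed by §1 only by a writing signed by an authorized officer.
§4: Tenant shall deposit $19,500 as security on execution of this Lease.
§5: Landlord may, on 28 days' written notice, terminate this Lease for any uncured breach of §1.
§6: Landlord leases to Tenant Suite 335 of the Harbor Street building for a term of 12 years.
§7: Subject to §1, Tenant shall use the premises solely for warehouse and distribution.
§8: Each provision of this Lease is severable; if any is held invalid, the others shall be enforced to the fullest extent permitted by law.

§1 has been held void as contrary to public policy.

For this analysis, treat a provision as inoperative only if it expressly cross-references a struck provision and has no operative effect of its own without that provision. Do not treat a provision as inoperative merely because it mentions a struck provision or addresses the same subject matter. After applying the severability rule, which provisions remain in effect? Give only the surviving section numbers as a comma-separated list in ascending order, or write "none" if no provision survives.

4, 6, 7, 8

§1 is struck. §2 does nothing except set the carve-out from the insurance requirement by reference to §1; with §1 gone it has no independent effect and is inoperative. The only function of §3 is the waiver condition for §1, so it cannot stand once §1 is removed. §5 has no operative effect of its own apart from §1 and is therefore inoperative. §7 mentions §1 but its own obligation stands independently of §1, so §7 is not affected. §8 is a severability clause and preserves every provision that can still be given independent effect. §4, §6, §7, and §8 remain in effect.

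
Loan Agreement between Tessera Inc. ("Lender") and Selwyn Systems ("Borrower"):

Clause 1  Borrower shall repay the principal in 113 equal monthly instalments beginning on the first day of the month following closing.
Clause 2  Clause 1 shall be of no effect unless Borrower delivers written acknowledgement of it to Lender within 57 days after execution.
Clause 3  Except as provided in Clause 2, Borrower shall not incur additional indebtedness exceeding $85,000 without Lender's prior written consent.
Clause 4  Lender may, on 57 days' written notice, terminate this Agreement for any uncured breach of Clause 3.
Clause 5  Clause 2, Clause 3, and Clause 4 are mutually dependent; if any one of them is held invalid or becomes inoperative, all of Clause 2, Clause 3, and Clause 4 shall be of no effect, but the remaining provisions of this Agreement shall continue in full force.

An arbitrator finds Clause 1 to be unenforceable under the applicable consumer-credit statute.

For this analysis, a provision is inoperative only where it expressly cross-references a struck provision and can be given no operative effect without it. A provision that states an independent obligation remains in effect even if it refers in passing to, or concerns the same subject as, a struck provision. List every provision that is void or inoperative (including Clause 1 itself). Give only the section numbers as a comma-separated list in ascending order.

Clause 1 is struck. Clause 2 has no operative effect of its own apart from Clause 1 and is therefore inoperative. Clause 5 declares Clause 2, Clause 3, and Clause 4 mutually dependent; since one of them has fallen, all of them are of no effect. That brings down Clause 3 and Clause 4 as well. The remainder continues in force under Clause 5. Only Clause 5 remains in effect.

1, 2, 3, 4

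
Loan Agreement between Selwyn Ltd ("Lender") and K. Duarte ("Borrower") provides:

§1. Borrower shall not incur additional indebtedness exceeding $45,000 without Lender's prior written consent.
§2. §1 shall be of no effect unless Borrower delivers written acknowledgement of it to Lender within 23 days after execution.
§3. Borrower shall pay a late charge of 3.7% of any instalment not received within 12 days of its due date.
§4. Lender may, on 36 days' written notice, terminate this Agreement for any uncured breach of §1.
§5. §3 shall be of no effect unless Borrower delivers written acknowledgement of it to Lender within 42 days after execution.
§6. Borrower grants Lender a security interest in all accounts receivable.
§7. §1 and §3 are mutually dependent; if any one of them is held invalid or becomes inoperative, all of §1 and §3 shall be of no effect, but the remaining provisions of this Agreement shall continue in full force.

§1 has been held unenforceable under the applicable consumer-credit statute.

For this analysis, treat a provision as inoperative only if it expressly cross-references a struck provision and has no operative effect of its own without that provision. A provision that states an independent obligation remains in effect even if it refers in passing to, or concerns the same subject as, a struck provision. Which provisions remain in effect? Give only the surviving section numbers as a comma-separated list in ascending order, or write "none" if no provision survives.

6, 7

§1 is struck. The only function of §2 is the acknowledgement condition for §1, so it cannot stand once §1 is removed. §4 operates only by reference to §1, so it falls with §1. §7 declares §1 and §3 mutually dependent; since one of them has fallen, all of them are of no effect. That brings down §3 as well. §5 in turn depends solely on a provision now struck and likewise falls. The remainder continues in force under §7. That leaves §6 and §7 in effect.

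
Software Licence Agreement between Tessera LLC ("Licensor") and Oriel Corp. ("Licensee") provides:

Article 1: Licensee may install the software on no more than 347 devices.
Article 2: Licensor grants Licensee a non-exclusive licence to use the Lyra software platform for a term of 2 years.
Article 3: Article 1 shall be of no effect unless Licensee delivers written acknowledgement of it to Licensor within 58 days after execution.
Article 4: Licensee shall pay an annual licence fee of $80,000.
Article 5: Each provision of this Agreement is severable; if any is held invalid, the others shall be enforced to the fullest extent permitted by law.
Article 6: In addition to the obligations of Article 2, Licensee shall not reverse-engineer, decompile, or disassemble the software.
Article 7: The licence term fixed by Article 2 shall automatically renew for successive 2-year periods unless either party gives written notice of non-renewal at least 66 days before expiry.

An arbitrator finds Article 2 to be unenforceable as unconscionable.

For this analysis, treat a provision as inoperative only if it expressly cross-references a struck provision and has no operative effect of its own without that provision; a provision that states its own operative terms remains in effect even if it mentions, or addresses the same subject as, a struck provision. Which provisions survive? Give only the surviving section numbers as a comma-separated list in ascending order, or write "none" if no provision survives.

1, 3, 4, 5, 6

Article 2 is struck. Article 7 operates only by reference to Article 2, so it falls with Article 2. Although Article 6 refers to Article 2, its operative terms do not depend on Article 2, so it remains in effect. Article 5 is a severability clause and preserves every provision that can still be given independent effect. Article 1, Article 3, Article 4, Article 5, and Article 6 remain in effect.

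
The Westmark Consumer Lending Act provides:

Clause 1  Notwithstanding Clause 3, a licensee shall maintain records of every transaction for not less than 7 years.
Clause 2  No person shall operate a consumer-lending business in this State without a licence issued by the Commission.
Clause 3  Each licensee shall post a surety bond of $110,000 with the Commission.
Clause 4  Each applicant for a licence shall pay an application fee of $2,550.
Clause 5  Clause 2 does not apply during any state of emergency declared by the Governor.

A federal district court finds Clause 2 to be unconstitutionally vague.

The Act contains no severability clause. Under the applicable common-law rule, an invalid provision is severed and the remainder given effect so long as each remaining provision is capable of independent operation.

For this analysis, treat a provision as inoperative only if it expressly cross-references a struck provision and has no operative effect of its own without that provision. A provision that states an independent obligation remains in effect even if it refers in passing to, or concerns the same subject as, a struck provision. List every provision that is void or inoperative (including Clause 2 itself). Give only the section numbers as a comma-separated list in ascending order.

2, 5

Clause 2 is struck. The only function of Clause 5 is the emergency suspension of Clause 2, so it cannot stand once Clause 2 is removed. Under the stated default rule, only provisions that cannot operate independently fall away; the rest are enforced. That leaves Clause 1, Clause 3, and Clause 4 in effect.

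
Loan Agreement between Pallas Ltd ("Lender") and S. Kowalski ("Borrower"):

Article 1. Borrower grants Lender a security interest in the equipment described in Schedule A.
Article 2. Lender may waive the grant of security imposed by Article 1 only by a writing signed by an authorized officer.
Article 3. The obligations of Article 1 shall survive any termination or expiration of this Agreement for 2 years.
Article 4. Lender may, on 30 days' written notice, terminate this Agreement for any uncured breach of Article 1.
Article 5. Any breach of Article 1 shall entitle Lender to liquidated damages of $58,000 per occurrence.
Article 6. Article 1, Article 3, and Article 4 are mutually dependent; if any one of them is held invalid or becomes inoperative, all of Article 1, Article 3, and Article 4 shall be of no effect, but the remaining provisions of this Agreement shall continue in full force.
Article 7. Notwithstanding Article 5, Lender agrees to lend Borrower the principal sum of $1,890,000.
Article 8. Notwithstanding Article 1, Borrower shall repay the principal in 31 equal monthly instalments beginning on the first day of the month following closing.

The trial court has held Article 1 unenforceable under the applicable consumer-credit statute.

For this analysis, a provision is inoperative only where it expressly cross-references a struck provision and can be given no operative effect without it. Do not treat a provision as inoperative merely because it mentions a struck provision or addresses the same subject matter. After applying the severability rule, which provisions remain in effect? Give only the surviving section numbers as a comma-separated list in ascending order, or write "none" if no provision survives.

Article 1 is struck. Article 2 merely fixes the waiver condition for Article 1; with Article 1 gone it has nothing to operate on and falls away. Article 3 has no operative effect of its own apart from Article 1 and is therefore inoperative. Article 4 has no operative effect of its own apart from Article 1 and is therefore inoperative. Article 5 has no operative effect of its own apart from Article 1 and is therefore inoperative. Although Article 8 refers to Article 1, its operative terms do not depend on Article 1, so it remains in effect. Article 7 mentions Article 5 but its own obligation stands independently of Article 5, so Article 7 is not affected. Article 6 declares Article 1, Article 3, and Article 4 mutually dependent; since one of them has fallen, all of them are of no effect. The remainder continues in force under Article 6. The provisions still in force are Article 6, Article 7, and Article 8.

6, 7, 8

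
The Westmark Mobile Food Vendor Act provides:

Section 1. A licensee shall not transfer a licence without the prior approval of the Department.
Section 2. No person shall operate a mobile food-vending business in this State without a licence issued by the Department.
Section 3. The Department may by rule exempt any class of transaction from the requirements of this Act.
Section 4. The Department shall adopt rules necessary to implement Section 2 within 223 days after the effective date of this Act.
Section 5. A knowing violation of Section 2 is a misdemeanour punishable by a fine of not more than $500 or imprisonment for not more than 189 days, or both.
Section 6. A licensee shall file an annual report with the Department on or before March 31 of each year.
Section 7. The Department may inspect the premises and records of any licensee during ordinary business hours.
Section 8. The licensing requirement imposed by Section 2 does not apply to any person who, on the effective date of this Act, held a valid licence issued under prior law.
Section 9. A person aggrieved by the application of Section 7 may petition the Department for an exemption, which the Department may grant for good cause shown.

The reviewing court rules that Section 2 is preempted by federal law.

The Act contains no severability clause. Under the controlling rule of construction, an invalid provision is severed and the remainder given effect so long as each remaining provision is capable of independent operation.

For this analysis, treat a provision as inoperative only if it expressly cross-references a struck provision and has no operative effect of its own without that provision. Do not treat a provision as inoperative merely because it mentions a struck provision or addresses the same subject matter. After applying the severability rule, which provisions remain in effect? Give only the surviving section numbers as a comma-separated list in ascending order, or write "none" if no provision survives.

1, 3, 6, 7, 9

Section 2 is struck. The only function of Section 4 is the rulemaking mandate for Section 2, so it cannot stand once Section 2 is removed. Section 5 operates only by reference to Section 2, so it falls with Section 2. Section 8 merely fixes the grandfather exemption from Section 2; with Section 2 gone it has nothing to operate on and falls away. Under the stated default rule, only provisions that cannot operate independently fall away; the rest are enforced. The provisions still in force are Section 1, Section 3, Section 6, Section 7, and Section 9.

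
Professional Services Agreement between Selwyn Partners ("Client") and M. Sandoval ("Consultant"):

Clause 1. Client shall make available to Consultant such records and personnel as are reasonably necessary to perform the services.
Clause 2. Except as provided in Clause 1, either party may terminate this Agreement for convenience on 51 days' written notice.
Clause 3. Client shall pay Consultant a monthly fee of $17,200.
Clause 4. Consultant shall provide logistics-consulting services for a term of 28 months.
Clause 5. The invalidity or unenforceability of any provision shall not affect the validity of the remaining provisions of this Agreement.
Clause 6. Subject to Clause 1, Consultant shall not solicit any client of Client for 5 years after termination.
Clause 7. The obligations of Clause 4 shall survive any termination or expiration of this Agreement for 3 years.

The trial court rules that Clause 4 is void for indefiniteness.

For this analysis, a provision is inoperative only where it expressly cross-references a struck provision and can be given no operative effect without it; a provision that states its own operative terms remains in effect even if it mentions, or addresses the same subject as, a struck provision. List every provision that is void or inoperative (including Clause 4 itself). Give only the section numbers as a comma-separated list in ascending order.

Clause 4 is struck. Clause 7 operates only by reference to Clause 4, so it falls with Clause 4. Under the severability clause in Clause 5, the remaining provisions continue in force. That leaves Clause 1, Clause 2, Clause 3, Clause 5, and Clause 6 in effect.

4, 7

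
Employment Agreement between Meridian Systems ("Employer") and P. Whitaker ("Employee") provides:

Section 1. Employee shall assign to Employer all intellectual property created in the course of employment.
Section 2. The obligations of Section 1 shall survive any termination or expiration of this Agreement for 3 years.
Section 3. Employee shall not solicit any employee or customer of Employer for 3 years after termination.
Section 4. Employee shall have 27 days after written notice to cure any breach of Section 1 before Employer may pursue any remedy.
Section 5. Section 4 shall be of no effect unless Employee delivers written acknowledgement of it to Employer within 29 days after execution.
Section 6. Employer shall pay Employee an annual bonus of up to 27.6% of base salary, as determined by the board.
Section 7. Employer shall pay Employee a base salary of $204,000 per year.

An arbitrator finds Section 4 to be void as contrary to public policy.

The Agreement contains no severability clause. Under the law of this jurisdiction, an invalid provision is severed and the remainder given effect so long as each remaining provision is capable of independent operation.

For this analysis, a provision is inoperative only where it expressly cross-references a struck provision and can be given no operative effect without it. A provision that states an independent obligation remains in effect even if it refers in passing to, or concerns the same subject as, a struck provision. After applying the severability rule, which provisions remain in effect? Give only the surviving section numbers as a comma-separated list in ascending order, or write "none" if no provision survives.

1, 2, 3, 6, 7

Section 4 is struck. Section 5 merely fixes the acknowledgement condition for Section 4; with Section 4 gone it has nothing to operate on and falls away. Under the stated default rule, only provisions that cannot operate independently fall away; the rest are enforced. Section 1, Section 2, Section 3, Section 6, and Section 7 remain in effect.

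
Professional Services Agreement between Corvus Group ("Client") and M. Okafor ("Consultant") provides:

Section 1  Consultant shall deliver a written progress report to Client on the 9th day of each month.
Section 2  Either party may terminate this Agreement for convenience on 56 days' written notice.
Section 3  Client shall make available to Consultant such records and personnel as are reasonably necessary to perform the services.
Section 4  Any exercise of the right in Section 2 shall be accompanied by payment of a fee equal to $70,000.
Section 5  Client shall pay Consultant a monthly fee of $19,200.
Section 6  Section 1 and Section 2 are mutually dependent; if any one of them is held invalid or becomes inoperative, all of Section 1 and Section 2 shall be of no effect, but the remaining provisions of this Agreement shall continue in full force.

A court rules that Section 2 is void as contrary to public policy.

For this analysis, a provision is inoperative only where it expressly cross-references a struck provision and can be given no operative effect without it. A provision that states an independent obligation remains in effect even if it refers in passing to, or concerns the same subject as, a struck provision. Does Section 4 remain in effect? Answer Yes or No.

No

Section 2 is struck. Section 4 operates only by reference to Section 2, so it falls with Section 2. Section 6 declares Section 1 and Section 2 mutually dependent; since one of them has fallen, all of them are of no effect. That brings down Section 1 as well. The remainder continues in force under Section 6. That leaves Section 3, Section 5, and Section 6 in effect. Section 4 is among the inoperative provisions, so the answer is no.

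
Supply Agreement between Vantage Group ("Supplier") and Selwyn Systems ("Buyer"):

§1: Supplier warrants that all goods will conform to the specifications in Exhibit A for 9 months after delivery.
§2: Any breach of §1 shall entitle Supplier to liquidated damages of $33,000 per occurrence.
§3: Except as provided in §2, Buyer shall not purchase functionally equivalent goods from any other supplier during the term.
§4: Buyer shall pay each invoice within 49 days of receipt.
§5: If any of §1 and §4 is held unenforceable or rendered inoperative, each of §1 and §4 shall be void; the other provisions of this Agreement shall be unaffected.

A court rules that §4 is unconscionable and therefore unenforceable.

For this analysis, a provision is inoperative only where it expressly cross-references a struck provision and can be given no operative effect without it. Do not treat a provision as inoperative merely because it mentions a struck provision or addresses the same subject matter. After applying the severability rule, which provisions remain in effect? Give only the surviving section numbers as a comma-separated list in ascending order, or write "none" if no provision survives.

§4 is struck. §3 mentions §2 but its own obligation stands independently of §2, so §3 is not affected. No other provision's operative terms depend on §4. §5 declares §1 and §4 mutually dependent; since one of them has fallen, all of them are of no effect. That brings down §1 as well. §2 in turn depends solely on a provision now struck and likewise falls. The remainder continues in force under §5. §3 and §5 remain in effect.

3, 5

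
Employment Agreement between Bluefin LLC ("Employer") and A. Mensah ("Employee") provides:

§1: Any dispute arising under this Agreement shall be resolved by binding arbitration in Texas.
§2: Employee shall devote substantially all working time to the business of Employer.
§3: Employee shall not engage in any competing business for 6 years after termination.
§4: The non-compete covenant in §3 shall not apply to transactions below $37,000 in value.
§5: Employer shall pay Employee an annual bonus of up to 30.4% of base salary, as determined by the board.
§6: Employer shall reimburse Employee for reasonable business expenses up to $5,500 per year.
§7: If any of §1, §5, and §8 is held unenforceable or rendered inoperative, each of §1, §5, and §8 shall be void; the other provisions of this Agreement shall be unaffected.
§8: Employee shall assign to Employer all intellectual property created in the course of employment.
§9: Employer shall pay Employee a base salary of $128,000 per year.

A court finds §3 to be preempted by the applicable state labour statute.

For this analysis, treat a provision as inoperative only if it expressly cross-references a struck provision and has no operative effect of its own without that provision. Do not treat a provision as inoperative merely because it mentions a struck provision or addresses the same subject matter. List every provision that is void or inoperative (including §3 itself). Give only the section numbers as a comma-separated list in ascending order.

3, 4

§3 is struck. §4 does nothing except set the carve-out from the non-compete covenant by reference to §3; with §3 gone it has no independent effect and is inoperative. §7 ties §1, §5, and §8 together, but none of those is affected here; the remaining provisions continue in force under §7. That leaves §1, §2, §5, §6, §7, §8, and §9 in effect.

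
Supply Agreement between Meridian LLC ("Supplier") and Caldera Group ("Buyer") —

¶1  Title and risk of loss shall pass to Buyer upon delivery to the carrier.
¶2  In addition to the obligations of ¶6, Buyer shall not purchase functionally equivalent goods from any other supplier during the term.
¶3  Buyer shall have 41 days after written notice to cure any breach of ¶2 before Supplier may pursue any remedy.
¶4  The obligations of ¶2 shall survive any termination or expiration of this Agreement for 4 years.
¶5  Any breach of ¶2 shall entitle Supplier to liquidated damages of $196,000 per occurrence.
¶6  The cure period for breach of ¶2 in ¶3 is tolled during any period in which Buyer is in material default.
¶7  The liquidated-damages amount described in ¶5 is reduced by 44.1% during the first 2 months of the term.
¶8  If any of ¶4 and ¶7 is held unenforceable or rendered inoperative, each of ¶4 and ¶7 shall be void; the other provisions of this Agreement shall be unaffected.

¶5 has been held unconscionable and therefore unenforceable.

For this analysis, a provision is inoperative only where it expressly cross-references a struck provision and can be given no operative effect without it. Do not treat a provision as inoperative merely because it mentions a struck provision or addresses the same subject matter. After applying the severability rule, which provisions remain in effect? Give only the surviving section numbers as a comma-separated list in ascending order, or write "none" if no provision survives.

¶5 is struck. ¶7 does nothing except set the introductory reduction to the liquidated-damages amount by reference to ¶5; with ¶5 gone it has no independent effect and is inoperative. ¶8 declares ¶4 and ¶7 mutually dependent; since one of them has fallen, all of them are of no effect. That brings down ¶4 as well. The remainder continues in force under ¶8. ¶1, ¶2, ¶3, ¶6, and ¶8 remain in effect.

1, 2, 3, 6, 8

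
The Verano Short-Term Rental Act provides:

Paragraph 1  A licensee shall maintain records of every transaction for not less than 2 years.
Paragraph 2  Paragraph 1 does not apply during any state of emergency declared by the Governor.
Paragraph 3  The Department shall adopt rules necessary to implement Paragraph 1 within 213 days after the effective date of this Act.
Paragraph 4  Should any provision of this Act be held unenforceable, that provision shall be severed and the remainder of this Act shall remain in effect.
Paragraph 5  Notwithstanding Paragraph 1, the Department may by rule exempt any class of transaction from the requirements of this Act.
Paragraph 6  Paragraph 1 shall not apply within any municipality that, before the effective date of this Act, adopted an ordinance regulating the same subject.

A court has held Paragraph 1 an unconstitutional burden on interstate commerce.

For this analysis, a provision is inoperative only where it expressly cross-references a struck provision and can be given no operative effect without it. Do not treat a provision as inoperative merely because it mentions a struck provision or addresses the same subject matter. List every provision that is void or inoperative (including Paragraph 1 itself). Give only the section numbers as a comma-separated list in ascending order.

1, 2, 3, 6

Paragraph 1 is struck. Paragraph 2 has no operative effect of its own apart from Paragraph 1 and is therefore inoperative. Paragraph 3 merely fixes the rulemaking mandate for Paragraph 1; with Paragraph 1 gone it has nothing to operate on and falls away. Paragraph 6 has no operative effect of its own apart from Paragraph 1 and is therefore inoperative. Although Paragraph 5 refers to Paragraph 1, its operative terms do not depend on Paragraph 1, so it remains in effect. Paragraph 4 is a severability clause and preserves every provision that can still be given independent effect. The provisions still in force are Paragraph 4 and Paragraph 5.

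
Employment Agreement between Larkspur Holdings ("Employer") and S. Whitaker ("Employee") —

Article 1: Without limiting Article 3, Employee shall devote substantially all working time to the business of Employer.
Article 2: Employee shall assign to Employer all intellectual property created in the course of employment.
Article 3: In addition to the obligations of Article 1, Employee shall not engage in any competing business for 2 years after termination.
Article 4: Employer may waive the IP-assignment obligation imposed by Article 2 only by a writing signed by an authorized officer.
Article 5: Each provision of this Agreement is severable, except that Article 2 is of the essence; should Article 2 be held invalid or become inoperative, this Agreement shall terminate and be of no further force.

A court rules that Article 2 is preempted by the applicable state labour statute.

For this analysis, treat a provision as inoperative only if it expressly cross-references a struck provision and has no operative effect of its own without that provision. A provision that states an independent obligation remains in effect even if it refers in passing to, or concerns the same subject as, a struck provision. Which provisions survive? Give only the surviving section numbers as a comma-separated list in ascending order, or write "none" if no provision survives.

none

Article 2 is struck. Article 4 has no operative effect of its own apart from Article 2 and is therefore inoperative. Article 5 makes Article 2 an essential term, and Article 2 is the provision held invalid; under Article 5, the entire Agreement is therefore void. No provision of the Agreement survives.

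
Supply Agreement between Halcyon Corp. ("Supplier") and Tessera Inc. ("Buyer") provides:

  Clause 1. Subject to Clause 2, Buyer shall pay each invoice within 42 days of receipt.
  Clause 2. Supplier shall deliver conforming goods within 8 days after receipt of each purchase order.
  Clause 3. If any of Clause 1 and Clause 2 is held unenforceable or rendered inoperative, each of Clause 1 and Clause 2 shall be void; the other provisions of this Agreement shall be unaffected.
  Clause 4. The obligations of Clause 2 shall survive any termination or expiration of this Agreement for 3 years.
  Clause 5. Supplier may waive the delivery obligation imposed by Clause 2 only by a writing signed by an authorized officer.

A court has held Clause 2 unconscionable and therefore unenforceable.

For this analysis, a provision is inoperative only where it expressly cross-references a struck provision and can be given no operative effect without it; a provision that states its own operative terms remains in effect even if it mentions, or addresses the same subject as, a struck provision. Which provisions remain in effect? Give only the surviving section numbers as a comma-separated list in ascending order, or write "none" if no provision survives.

3

Clause 2 is struck. Clause 4 has no operative effect of its own apart from Clause 2 and is therefore inoperative. Clause 5 has no operative effect of its own apart from Clause 2 and is therefore inoperative. Clause 3 declares Clause 1 and Clause 2 mutually dependent; since one of them has fallen, all of them are of no effect. That brings down Clause 1 as well. The remainder continues in force under Clause 3. Only Clause 3 remains in effect.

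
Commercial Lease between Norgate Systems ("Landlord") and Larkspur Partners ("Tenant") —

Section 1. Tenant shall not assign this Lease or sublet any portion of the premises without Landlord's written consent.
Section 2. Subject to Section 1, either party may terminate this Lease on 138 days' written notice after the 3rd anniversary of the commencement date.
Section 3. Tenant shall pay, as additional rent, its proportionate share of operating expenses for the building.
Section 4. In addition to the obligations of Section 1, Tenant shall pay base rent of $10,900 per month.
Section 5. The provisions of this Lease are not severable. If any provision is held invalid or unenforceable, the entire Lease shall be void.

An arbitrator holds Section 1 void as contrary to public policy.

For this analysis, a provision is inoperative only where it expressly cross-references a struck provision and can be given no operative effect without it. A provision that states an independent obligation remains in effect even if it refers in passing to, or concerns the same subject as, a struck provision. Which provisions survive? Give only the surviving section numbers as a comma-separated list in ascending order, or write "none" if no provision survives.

none

Section 1 is struck. Nothing else in the Lease is defined by reference to Section 1. Section 5 provides that the Lease is not severable, so the invalidity of any one provision voids the entire Lease. No provision of the Lease survives.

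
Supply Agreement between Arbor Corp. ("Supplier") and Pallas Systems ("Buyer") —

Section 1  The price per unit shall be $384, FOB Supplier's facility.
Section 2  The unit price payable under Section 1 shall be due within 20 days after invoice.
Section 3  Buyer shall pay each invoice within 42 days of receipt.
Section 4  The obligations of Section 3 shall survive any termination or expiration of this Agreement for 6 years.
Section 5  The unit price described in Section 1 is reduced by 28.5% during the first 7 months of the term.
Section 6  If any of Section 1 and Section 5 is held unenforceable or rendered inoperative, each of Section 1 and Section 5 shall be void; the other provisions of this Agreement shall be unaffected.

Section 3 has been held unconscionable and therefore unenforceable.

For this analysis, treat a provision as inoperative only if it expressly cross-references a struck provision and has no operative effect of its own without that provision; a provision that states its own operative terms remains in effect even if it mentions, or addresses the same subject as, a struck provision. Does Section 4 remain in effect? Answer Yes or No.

No

Section 3 is struck. Section 4 has no operative effect of its own apart from Section 3 and is therefore inoperative. Section 6 ties Section 1 and Section 5 together, but none of those is affected here; the remaining provisions continue in force under Section 6. That leaves Section 1, Section 2, Section 5, and Section 6 in effect. Section 4 is among the inoperative provisions, so the answer is no.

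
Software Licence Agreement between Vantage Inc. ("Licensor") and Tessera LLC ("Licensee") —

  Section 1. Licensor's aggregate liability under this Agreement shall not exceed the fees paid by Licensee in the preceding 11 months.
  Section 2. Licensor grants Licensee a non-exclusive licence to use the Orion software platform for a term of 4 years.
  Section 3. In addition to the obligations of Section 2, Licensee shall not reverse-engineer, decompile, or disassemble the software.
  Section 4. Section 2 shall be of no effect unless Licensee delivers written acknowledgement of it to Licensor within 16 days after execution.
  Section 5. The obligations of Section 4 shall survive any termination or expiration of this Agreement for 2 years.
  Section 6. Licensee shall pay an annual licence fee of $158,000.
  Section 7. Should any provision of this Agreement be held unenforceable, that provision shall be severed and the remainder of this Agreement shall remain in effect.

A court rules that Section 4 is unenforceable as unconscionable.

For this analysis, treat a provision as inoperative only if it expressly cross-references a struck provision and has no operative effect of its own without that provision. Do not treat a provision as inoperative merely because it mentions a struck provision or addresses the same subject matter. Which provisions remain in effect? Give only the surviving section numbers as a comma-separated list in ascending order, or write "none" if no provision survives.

Section 4 is struck. Section 5 merely fixes the survival period for Section 4; with Section 4 gone it has nothing to operate on and falls away. Under the severability clause in Section 7, the remaining provisions continue in force. The provisions still in force are Section 1, Section 2, Section 3, Section 6, and Section 7.

1, 2, 3, 6, 7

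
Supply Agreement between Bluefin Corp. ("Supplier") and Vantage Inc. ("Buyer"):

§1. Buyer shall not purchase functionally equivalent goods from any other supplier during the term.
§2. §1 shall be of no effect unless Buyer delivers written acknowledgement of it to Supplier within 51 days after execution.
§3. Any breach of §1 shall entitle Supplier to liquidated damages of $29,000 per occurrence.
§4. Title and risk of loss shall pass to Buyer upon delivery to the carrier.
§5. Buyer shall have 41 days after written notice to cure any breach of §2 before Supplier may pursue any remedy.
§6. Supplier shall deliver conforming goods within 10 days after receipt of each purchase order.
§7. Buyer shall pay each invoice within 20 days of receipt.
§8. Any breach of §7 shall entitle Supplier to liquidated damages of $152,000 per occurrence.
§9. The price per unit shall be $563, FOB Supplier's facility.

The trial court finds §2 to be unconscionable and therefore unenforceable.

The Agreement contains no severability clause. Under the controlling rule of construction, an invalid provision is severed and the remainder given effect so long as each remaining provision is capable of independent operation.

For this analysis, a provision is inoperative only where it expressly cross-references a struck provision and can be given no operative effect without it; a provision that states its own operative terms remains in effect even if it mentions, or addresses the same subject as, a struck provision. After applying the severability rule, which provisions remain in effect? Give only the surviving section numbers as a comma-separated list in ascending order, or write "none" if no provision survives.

§2 is struck. The only function of §5 is the cure period for breach of §2, so it cannot stand once §2 is removed. Under the stated default rule, only provisions that cannot operate independently fall away; the rest are enforced. The provisions still in force are §1, §3, §4, §6, §7, §8, and §9.

1, 3, 4, 6, 7, 8, 9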